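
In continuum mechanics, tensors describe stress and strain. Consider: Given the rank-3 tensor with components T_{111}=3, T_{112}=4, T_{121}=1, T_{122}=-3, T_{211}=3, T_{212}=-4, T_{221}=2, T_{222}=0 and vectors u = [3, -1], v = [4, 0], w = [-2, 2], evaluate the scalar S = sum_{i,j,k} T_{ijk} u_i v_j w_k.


S = sum over i,j,k of T_{ijk} u_i v_j w_k. Expanding all 8 terms:
T_{111}*u_1*v_1*w_1 = 3*3*4*-2 = -72  (running total: -72)
T_{112}*u_1*v_1*w_2 = 4*3*4*2 = 96  (running total: 24)
T_{121}*u_1*v_2*w_1 = 1*3*0*-2 = 0  (running total: 24)
T_{122}*u_1*v_2*w_2 = -3*3*0*2 = 0  (running total: 24)
T_{211}*u_2*v_1*w_1 = 3*-1*4*-2 = 24  (running total: 48)
T_{212}*u_2*v_1*w_2 = -4*-1*4*2 = 32  (running total: 80)
T_{221}*u_2*v_2*w_1 = 2*-1*0*-2 = 0  (running total: 80)
T_{222}*u_2*v_2*w_2 = 0*-1*0*2 = 0  (running total: 80)
S = 80

80


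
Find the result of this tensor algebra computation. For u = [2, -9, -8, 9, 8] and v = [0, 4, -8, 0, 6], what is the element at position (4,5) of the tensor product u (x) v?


The outer product entry T_{ij} = u_i * v_j.
We need i=4, j=5.
u_4 = 9, v_5 = 6
T_{4,5} = 9 * 6 = 54

54


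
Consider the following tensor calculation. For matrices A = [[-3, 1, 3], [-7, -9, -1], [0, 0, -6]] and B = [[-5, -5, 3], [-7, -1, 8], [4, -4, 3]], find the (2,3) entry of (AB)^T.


(AB)^T_{ij} = (AB)_{ji} = sum_k A_{jk} B_{ki}.
For i=2, j=3 we need (AB)_{32}:
A_{31} * B_{12} = 0 * -5 = 0
A_{32} * B_{22} = 0 * -1 = 0
A_{33} * B_{32} = -6 * -4 = 24
Sum = 0 + 0 + 24 = 24

24


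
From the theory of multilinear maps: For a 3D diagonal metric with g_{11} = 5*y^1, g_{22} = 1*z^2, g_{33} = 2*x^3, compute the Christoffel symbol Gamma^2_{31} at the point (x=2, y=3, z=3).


For a diagonal metric, Gamma^k_{ij} = (1/2) g^{kk} (dg_{ik}/dx_j + dg_{jk}/dx_i - dg_{ij}/dx_k).
The metric is diagonal, so g_{ab} = 0 for a != b.
At the given point: g_{11} = 15, g_{22} = 9, g_{33} = 16
g^{22} = 1/9
dg_{32}/dx_1 = 0 (off-diagonal)
dg_{12}/dx_3 = 0 (off-diagonal)
dg_{31}/dx_2 = 0 (off-diagonal)
Numerator = 0 + 0 - 0 = 0
Gamma^2_{31} = 0 / (2 * 9) = 0

0


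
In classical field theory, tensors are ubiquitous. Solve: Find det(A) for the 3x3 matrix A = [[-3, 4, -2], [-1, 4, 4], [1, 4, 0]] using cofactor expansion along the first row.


Expanding along the first row, det(A) = a11*M_11 - a12*M_12 + a13*M_13, where M_1j is the (1,j) minor.
Minor M_11 = 4*0 - 4*4 = -16
Minor M_12 = -1*0 - 4*1 = -4
Minor M_13 = -1*4 - 4*1 = -8
det = -3*(-16) - 4*(-4) + -2*(-8)
    = 48 - -16 + 16
    = 80

80


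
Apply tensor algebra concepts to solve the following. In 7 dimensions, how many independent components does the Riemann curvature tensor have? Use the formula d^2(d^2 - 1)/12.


The Riemann tensor in d dimensions has d^2(d^2 - 1)/12 independent components.
d = 7, so d^2 = 49
d^2 - 1 = 48
d^2(d^2 - 1) = 49 * 48 = 2352
Divide by 12: 2352 / 12 = 196

196


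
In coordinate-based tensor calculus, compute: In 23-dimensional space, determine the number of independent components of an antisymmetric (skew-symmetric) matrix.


An antisymmetric rank-2 tensor satisfies A_{ij} = -A_{ji}, so diagonal entries are zero.
The independent components are the upper-triangular entries: C(n, 2) = n(n-1)/2.
n = 23
C(23, 2) = 23 * 22 / 2 = 506 / 2 = 253

253


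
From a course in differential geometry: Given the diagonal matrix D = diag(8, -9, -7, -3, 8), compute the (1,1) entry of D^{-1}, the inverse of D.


For a diagonal matrix, the inverse has entries (D^{-1})_{ii} = 1/d_{ii}.
The diagonal entries are: d_{11} = 8, d_{22} = -9, d_{33} = -7, d_{44} = -3, d_{55} = 8
We need (D^{-1})_{11} = 1/d_{11} = 1/8 = 1/8

1/8


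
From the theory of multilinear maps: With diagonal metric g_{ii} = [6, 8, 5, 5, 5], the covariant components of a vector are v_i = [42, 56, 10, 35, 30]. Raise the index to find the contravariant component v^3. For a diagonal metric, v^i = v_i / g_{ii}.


To raise an index with a diagonal metric: v^i = v_i / g_{ii}.
For index 3: v_3 = 10, g_{33} = 5
v^3 = 10 / 5 = 2

2


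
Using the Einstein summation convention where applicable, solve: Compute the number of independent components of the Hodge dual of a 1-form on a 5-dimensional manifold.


The Hodge dual of a p-form on an n-dimensional manifold is an (n-p)-form.
n = 5, p = 1, so dual degree = 5 - 1 = 4
The number of components is C(n, n-p) = C(5, 4) = 5

5


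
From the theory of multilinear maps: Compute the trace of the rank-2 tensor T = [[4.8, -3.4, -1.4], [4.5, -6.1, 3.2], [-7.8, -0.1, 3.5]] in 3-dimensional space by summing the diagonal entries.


The contraction (trace) of a rank-2 tensor is the sum of its diagonal elements.
Diagonal entries: A[1,1] = 4.8, A[2,2] = -6.1, A[3,3] = 3.5
Tr(A) = 4.8 + -6.1 + 3.5 = 2.2

2.2


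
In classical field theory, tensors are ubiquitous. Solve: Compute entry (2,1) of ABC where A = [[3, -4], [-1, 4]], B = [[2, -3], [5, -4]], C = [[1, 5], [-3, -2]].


(ABC)_{21} = sum_m (AB)_{2m} C_{m1}. First compute row 2 of AB.
(AB)_{21} = -1*2 + 4*5 = 18
(AB)_{22} = -1*-3 + 4*-4 = -13
Now contract with column 1 of C:
(AB)_{21} * C_{11} = 18 * 1 = 18
(AB)_{22} * C_{21} = -13 * -3 = 39
(ABC)_{21} = 18 + 39 = 57

57


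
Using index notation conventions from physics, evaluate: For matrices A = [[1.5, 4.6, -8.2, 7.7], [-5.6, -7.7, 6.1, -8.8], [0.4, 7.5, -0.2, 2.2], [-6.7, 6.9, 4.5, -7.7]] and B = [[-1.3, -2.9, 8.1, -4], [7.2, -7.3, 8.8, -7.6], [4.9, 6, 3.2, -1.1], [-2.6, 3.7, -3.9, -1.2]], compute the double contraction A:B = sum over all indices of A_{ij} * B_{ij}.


A:B = sum over all i,j of A_{ij} * B_{ij}.
Row 1: 1.5*-1.3=-1.95, 4.6*-2.9=-13.34, -8.2*8.1=-66.42, 7.7*-4=-30.8 => row sum = -112.51
Row 2: -5.6*7.2=-40.32, -7.7*-7.3=56.21, 6.1*8.8=53.68, -8.8*-7.6=66.88 => row sum = 136.45
Row 3: 0.4*4.9=1.96, 7.5*6=45, -0.2*3.2=-0.64, 2.2*-1.1=-2.42 => row sum = 43.9
Row 4: -6.7*-2.6=17.42, 6.9*3.7=25.53, 4.5*-3.9=-17.55, -7.7*-1.2=9.24 => row sum = 34.64
Total = -112.51 + 136.45 + 43.9 + 34.64 = 102.48

102.48


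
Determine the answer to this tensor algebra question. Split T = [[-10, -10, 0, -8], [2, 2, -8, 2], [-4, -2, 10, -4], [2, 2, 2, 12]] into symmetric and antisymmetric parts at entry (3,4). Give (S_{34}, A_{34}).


T_{34} = -4
T_{43} = 2
S_{34} = (-4 + 2)/2 = -2/2 = -1
A_{34} = (-4 - 2)/2 = -6/2 = -3
Check: S + A = -1 + -3 = -4 = T_{34}.

(-1, -3)


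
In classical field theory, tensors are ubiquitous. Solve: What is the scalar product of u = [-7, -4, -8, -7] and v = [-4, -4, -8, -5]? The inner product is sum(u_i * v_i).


The inner product u . v = sum of u_i * v_i.
Term-by-term: -7 * -4, -4 * -4, -8 * -8, -7 * -5
Products: 28, 16, 64, 35
Sum = 28 + 16 + 64 + 35 = 143

143


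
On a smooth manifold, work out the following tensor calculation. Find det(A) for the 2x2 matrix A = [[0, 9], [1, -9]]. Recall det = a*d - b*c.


For a 2x2 matrix [[a, b], [c, d]], det = a*d - b*c.
a = 0, b = 9, c = 1, d = -9
a*d = 0 * -9 = 0
b*c = 9 * 1 = 9
det = 0 - 9 = -9

-9


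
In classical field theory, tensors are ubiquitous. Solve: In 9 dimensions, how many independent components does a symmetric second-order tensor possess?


A symmetric rank-2 tensor in d dimensions has d(d+1)/2 independent components.
d = 9
d(d+1)/2 = 9 * 10 / 2 = 90 / 2 = 45

45


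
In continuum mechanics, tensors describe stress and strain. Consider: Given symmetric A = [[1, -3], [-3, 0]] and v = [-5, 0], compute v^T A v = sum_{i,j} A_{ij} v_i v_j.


First compute Av:
(Av)_1 = 1*-5 + -3*0 = -5
(Av)_2 = -3*-5 + 0*0 = 15
Av = [-5, 15]
Then v^T (Av) = -5*-5 + 0*15
= 25 + 0 = 25

25


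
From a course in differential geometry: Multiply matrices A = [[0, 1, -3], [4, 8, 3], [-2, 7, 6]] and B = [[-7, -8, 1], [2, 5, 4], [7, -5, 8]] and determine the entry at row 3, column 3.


(AB)_{ij} = sum_k A_{ik} B_{kj}.
For i=3, j=3:
A_{31} * B_{13} = -2 * 1 = -2
A_{32} * B_{23} = 7 * 4 = 28
A_{33} * B_{33} = 6 * 8 = 48
Sum = -2 + 28 + 48 = 74

74


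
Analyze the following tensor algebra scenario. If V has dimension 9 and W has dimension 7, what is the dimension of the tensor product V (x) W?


The dimension of a tensor product is the product of dimensions.
dim(V) = 9, dim(W) = 7
dim(V (x) W) = 9 * 7 = 63

63


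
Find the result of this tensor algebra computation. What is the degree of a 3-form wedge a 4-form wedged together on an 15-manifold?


The degree of a wedge product is the sum of the degrees of the individual forms.
Degrees: 3, 4
Total degree = 3 + 4 = 7

7


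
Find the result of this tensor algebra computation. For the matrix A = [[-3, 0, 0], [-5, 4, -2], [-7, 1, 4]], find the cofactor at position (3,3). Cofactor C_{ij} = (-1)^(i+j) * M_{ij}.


To find cofactor C_{33}, delete row 3 and column 3.
The resulting 2x2 submatrix is: [[-3, 0], [-5, 4]]
Minor M_{33} = -3*4 - 0*-5
  = -12 - 0 = -12
Sign = (-1)^(3+3) = (-1)^6 = 1
Cofactor C_{33} = 1 * -12 = -12

-12


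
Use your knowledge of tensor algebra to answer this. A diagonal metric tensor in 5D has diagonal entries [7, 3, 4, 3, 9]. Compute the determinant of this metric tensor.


For a diagonal metric, the determinant is the product of diagonal entries.
Diagonal entries: 7, 3, 4, 3, 9
det(g) = 7 * 3 * 4 * 3 * 9 = 2268

2268


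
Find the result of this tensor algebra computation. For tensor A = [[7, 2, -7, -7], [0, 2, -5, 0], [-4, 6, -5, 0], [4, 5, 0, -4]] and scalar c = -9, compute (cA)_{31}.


Scalar multiplication: (cA)_{ij} = c * A_{ij}.
c = -9
A_{31} = -4
(cA)_{31} = -9 * -4 = 36

36


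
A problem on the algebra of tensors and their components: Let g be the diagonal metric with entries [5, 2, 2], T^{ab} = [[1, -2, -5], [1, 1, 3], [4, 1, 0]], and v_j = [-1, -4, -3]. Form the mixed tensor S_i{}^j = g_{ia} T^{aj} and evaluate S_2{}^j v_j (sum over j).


Step 1: lower the first index. For a diagonal metric, g_{ia} T^{aj} = g_{ii} T^{ij} (no sum on i).
g_{22} = 2
S_2{}^1 = 2 * T^{21} = 2 * 1 = 2
S_2{}^2 = 2 * T^{22} = 2 * 1 = 2
S_2{}^3 = 2 * T^{23} = 2 * 3 = 6
Step 2: contract S_2{}^j with v_j.
S_2{}^1 * v_1 = 2 * -1 = -2
S_2{}^2 * v_2 = 2 * -4 = -8
S_2{}^3 * v_3 = 6 * -3 = -18
Result = -2 + -8 + -18 = -28

-28


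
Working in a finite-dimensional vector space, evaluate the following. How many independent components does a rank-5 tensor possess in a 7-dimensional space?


The number of components of a rank-r tensor in d dimensions is d^r.
Here d = 7 and r = 5.
7^5 = 16807

16807


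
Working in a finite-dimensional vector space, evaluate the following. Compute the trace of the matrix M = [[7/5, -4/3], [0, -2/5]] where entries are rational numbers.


The trace is the sum of diagonal entries.
Diagonal: M[1,1] = 7/5, M[2,2] = -2/5
Tr(M) = 7/5 + -2/5
Computing step by step:
After adding M[1,1]: 7/5
After adding M[2,2]: 1
Tr(M) = 1

1


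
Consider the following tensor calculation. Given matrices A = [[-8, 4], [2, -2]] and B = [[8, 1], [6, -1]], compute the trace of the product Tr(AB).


Tr(AB) = sum_i (AB)_{ii} where (AB)_{ii} = sum_k A_{ik} B_{ki}.
(AB)_{11} = -8*8 + 4*6 = -40
(AB)_{22} = 2*1 + -2*-1 = 4
Tr(AB) = -40 + 4 = -36

-36


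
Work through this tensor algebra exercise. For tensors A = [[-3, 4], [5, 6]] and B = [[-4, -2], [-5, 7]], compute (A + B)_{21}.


Tensor addition is component-wise: (A + B)_{ij} = A_{ij} + B_{ij}.
A_{21} = 5
B_{21} = -5
(A + B)_{21} = 5 + -5 = 0

0


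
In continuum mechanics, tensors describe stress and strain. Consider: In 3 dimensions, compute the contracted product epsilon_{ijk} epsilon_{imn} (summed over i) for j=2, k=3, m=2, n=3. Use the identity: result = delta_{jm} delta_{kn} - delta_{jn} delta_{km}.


Using the identity: epsilon_{ijk} epsilon_{imn} = delta_{jm} delta_{kn} - delta_{jn} delta_{km}.
delta_{22} = 1
delta_{33} = 1
delta_{23} = 0
delta_{32} = 0
Result = 1 * 1 - 0 * 0 = 1 - 0 = 1

1


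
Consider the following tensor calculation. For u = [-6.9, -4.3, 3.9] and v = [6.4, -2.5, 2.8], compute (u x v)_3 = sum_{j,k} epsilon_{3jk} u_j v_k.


(u x v)_3 = sum_{j,k} epsilon_{3jk} u_j v_k. Only permutations of (1,2,3) contribute; the two non-zero terms are:
eps_{312} u_1 v_2 = 1 * -6.9 * -2.5 = 17.25
eps_{321} u_2 v_1 = -1 * -4.3 * 6.4 = 27.52
(u x v)_3 = 44.77

44.77


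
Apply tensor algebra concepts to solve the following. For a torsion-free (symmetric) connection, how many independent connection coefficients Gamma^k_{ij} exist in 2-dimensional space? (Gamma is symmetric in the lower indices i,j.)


Christoffel symbols Gamma^k_{ij} are symmetric in i,j, so there are d * d(d+1)/2 independent symbols.
d = 2
d(d+1)/2 = 2 * 3 / 2 = 3
Total = 2 * 3 = 6

6


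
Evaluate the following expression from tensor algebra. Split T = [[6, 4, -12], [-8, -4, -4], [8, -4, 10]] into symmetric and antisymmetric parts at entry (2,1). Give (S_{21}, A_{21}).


T_{21} = -8
T_{12} = 4
S_{21} = (-8 + 4)/2 = -4/2 = -2
A_{21} = (-8 - 4)/2 = -12/2 = -6
Check: S + A = -2 + -6 = -8 = T_{21}.

(-2, -6)


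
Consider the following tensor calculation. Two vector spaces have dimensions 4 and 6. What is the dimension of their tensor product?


The dimension of a tensor product is the product of dimensions.
dim(V) = 4, dim(W) = 6
dim(V (x) W) = 4 * 6 = 24

24


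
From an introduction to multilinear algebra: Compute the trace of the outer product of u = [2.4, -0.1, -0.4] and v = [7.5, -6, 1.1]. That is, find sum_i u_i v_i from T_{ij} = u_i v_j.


The outer product gives T_{ij} = u_i v_j.
The trace (contraction) is Tr(T) = sum_i T_{ii} = sum_i u_i v_i.
Diagonal entries:
T_{11} = u_1 * v_1 = 2.4 * 7.5 = 18
T_{22} = u_2 * v_2 = -0.1 * -6 = 0.6
T_{33} = u_3 * v_3 = -0.4 * 1.1 = -0.44
Tr(T) = 18 + 0.6 + -0.44 = 18.16

18.16


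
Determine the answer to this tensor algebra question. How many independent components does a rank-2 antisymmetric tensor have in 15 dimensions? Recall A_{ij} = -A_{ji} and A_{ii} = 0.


An antisymmetric rank-2 tensor satisfies A_{ij} = -A_{ji}, so diagonal entries are zero.
The independent components are the upper-triangular entries: C(n, 2) = n(n-1)/2.
n = 15
C(15, 2) = 15 * 14 / 2 = 210 / 2 = 105

105


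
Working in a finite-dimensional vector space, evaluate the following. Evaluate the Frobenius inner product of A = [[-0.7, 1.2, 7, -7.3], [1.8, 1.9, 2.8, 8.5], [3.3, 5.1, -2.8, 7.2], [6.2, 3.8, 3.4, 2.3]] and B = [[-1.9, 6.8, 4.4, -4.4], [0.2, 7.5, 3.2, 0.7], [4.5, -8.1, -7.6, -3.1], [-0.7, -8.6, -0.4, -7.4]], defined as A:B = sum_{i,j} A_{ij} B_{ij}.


A:B = sum over all i,j of A_{ij} * B_{ij}.
Row 1: -0.7*-1.9=1.33, 1.2*6.8=8.16, 7*4.4=30.8, -7.3*-4.4=32.12 => row sum = 72.41
Row 2: 1.8*0.2=0.36, 1.9*7.5=14.25, 2.8*3.2=8.96, 8.5*0.7=5.95 => row sum = 29.52
Row 3: 3.3*4.5=14.85, 5.1*-8.1=-41.31, -2.8*-7.6=21.28, 7.2*-3.1=-22.32 => row sum = -27.5
Row 4: 6.2*-0.7=-4.34, 3.8*-8.6=-32.68, 3.4*-0.4=-1.36, 2.3*-7.4=-17.02 => row sum = -55.4
Total = 72.41 + 29.52 + -27.5 + -55.4 = 19.03

19.03


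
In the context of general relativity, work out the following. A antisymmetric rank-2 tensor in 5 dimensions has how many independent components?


A antisymmetric rank-2 tensor in d dimensions has d(d-1)/2 independent components.
d = 5
d(d-1)/2 = 5 * 4 / 2 = 20 / 2 = 10

10


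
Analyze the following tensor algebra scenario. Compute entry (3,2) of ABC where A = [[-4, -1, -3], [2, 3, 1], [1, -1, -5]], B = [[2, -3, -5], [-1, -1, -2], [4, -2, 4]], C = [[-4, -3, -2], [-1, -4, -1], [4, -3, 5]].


(ABC)_{32} = sum_m (AB)_{3m} C_{m2}. First compute row 3 of AB.
(AB)_{31} = 1*2 + -1*-1 + -5*4 = -17
(AB)_{32} = 1*-3 + -1*-1 + -5*-2 = 8
(AB)_{33} = 1*-5 + -1*-2 + -5*4 = -23
Now contract with column 2 of C:
(AB)_{31} * C_{12} = -17 * -3 = 51
(AB)_{32} * C_{22} = 8 * -4 = -32
(AB)_{33} * C_{32} = -23 * -3 = 69
(ABC)_{32} = 51 + -32 + 69 = 88

88


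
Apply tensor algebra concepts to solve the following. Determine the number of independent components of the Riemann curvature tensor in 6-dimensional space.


The Riemann tensor in d dimensions has d^2(d^2 - 1)/12 independent components.
d = 6, so d^2 = 36
d^2 - 1 = 35
d^2(d^2 - 1) = 36 * 35 = 1260
Divide by 12: 1260 / 12 = 105

105


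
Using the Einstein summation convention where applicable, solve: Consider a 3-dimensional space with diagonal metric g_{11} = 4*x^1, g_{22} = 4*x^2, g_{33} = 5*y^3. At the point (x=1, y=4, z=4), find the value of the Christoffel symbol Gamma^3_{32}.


For a diagonal metric, Gamma^k_{ij} = (1/2) g^{kk} (dg_{ik}/dx_j + dg_{jk}/dx_i - dg_{ij}/dx_k).
The metric is diagonal, so g_{ab} = 0 for a != b.
At the given point: g_{11} = 4, g_{22} = 4, g_{33} = 320
g^{33} = 1/320
dg_{33}/dx_2 = dg_{33}/dx_2 = 240
dg_{23}/dx_3 = 0 (off-diagonal)
dg_{32}/dx_3 = 0 (off-diagonal)
Numerator = 240 + 0 - 0 = 240
Gamma^3_{32} = 240 / (2 * 320) = 3/8

3/8


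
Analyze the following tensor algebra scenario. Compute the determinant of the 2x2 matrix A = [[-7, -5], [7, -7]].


For a 2x2 matrix [[a, b], [c, d]], det = a*d - b*c.
a = -7, b = -5, c = 7, d = -7
a*d = -7 * -7 = 49
b*c = -5 * 7 = -35
det = 49 - -35 = 84

84


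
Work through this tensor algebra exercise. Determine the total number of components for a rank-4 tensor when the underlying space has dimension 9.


The number of components of a rank-r tensor in d dimensions is d^r.
Here d = 9 and r = 4.
9^4 = 6561

6561


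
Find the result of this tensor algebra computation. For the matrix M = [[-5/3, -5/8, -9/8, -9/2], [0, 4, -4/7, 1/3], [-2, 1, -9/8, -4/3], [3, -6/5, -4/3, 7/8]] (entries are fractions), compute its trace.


The trace is the sum of diagonal entries.
Diagonal: M[1,1] = -5/3, M[2,2] = 4, M[3,3] = -9/8, M[4,4] = 7/8
Tr(M) = -5/3 + 4 + -9/8 + 7/8
Computing step by step:
After adding M[1,1]: -5/3
After adding M[2,2]: 7/3
After adding M[3,3]: 29/24
After adding M[4,4]: 25/12
Tr(M) = 25/12

25/12


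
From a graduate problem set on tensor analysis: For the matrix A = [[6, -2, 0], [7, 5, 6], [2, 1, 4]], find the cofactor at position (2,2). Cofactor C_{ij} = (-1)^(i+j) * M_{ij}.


To find cofactor C_{22}, delete row 2 and column 2.
The resulting 2x2 submatrix is: [[6, 0], [2, 4]]
Minor M_{22} = 6*4 - 0*2
  = 24 - 0 = 24
Sign = (-1)^(2+2) = (-1)^4 = 1
Cofactor C_{22} = 1 * 24 = 24

24


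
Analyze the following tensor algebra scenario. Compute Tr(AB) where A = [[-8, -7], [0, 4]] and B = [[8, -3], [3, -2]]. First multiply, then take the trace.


Tr(AB) = sum_i (AB)_{ii} where (AB)_{ii} = sum_k A_{ik} B_{ki}.
(AB)_{11} = -8*8 + -7*3 = -85
(AB)_{22} = 0*-3 + 4*-2 = -8
Tr(AB) = -85 + -8 = -93

-93


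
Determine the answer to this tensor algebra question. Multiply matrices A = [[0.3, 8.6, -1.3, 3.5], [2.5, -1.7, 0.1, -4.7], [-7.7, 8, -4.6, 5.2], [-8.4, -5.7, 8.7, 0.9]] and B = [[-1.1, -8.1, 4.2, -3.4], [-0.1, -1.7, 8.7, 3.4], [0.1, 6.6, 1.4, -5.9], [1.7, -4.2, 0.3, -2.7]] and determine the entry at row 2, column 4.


(AB)_{ij} = sum_k A_{ik} B_{kj}.
For i=2, j=4:
A_{21} * B_{14} = 2.5 * -3.4 = -8.5
A_{22} * B_{24} = -1.7 * 3.4 = -5.78
A_{23} * B_{34} = 0.1 * -5.9 = -0.59
A_{24} * B_{44} = -4.7 * -2.7 = 12.69
Sum = -8.5 + -5.78 + -0.59 + 12.69 = -2.18

-2.18


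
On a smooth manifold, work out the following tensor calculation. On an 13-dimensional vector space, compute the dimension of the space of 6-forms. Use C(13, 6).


The dimension of the space of p-forms on an n-dimensional space is C(n, p).
n = 13, p = 6
C(13, 6) = 13! / (6! * 7!) = 1716

1716


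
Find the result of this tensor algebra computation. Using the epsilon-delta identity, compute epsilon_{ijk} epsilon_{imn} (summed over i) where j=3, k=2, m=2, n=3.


Using the identity: epsilon_{ijk} epsilon_{imn} = delta_{jm} delta_{kn} - delta_{jn} delta_{km}.
delta_{32} = 0
delta_{23} = 0
delta_{33} = 1
delta_{22} = 1
Result = 0 * 0 - 1 * 1 = 0 - 1 = -1

-1


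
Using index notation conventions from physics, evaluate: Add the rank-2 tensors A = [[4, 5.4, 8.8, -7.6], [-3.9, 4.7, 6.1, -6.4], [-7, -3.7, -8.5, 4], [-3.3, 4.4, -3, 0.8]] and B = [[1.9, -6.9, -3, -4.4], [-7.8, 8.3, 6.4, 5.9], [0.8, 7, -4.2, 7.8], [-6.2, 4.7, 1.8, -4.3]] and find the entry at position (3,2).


Tensor addition is component-wise: (A + B)_{ij} = A_{ij} + B_{ij}.
A_{32} = -3.7
B_{32} = 7
(A + B)_{32} = -3.7 + 7 = 3.3

3.3


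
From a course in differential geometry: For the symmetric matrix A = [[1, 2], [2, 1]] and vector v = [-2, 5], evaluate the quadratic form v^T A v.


First compute Av:
(Av)_1 = 1*-2 + 2*5 = 8
(Av)_2 = 2*-2 + 1*5 = 1
Av = [8, 1]
Then v^T (Av) = -2*8 + 5*1
= -16 + 5 = -11

-11


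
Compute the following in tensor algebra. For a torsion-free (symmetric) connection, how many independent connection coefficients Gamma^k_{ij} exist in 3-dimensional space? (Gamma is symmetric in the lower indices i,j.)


Christoffel symbols Gamma^k_{ij} are symmetric in i,j, so there are d * d(d+1)/2 independent symbols.
d = 3
d(d+1)/2 = 3 * 4 / 2 = 6
Total = 3 * 6 = 18

18


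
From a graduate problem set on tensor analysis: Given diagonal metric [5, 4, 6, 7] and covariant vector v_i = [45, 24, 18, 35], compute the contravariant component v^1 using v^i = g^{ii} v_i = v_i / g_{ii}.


To raise an index with a diagonal metric: v^i = v_i / g_{ii}.
For index 1: v_1 = 45, g_{11} = 5
v^1 = 45 / 5 = 9

9


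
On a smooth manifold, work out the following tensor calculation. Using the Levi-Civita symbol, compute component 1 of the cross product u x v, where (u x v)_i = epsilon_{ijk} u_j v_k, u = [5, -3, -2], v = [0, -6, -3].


(u x v)_1 = sum_{j,k} epsilon_{1jk} u_j v_k. Only permutations of (1,2,3) contribute; the two non-zero terms are:
eps_{123} u_2 v_3 = 1 * -3 * -3 = 9
eps_{132} u_3 v_2 = -1 * -2 * -6 = -12
(u x v)_1 = -3

-3


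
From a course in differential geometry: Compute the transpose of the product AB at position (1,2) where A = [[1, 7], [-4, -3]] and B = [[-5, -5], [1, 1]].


(AB)^T_{ij} = (AB)_{ji} = sum_k A_{jk} B_{ki}.
For i=1, j=2 we need (AB)_{21}:
A_{21} * B_{11} = -4 * -5 = 20
A_{22} * B_{21} = -3 * 1 = -3
Sum = 20 + -3 = 17

17


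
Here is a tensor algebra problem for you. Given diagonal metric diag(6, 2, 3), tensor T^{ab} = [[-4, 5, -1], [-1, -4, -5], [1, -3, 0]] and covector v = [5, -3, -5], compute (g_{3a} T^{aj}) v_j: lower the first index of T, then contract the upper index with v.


Step 1: lower the first index. For a diagonal metric, g_{ia} T^{aj} = g_{ii} T^{ij} (no sum on i).
g_{33} = 3
S_3{}^1 = 3 * T^{31} = 3 * 1 = 3
S_3{}^2 = 3 * T^{32} = 3 * -3 = -9
S_3{}^3 = 3 * T^{33} = 3 * 0 = 0
Step 2: contract S_3{}^j with v_j.
S_3{}^1 * v_1 = 3 * 5 = 15
S_3{}^2 * v_2 = -9 * -3 = 27
S_3{}^3 * v_3 = 0 * -5 = 0
Result = 15 + 27 + 0 = 42

42


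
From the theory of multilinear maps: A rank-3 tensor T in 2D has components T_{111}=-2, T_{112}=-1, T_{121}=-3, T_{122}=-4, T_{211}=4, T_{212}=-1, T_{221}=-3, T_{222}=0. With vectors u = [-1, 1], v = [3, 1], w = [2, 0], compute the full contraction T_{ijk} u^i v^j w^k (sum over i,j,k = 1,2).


S = sum over i,j,k of T_{ijk} u_i v_j w_k. Expanding all 8 terms:
T_{111}*u_1*v_1*w_1 = -2*-1*3*2 = 12  (running total: 12)
T_{112}*u_1*v_1*w_2 = -1*-1*3*0 = 0  (running total: 12)
T_{121}*u_1*v_2*w_1 = -3*-1*1*2 = 6  (running total: 18)
T_{122}*u_1*v_2*w_2 = -4*-1*1*0 = 0  (running total: 18)
T_{211}*u_2*v_1*w_1 = 4*1*3*2 = 24  (running total: 42)
T_{212}*u_2*v_1*w_2 = -1*1*3*0 = 0  (running total: 42)
T_{221}*u_2*v_2*w_1 = -3*1*1*2 = -6  (running total: 36)
T_{222}*u_2*v_2*w_2 = 0*1*1*0 = 0  (running total: 36)
S = 36

36


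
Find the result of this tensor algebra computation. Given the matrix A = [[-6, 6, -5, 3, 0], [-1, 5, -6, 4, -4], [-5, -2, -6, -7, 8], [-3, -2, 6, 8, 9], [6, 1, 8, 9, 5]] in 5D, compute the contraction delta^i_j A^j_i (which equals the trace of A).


The contraction (trace) of a rank-2 tensor is the sum of its diagonal elements.
Diagonal entries: A[1,1] = -6, A[2,2] = 5, A[3,3] = -6, A[4,4] = 8, A[5,5] = 5
Tr(A) = -6 + 5 + -6 + 8 + 5 = 6

6


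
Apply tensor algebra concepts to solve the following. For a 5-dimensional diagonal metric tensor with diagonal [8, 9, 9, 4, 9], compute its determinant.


For a diagonal metric, the determinant is the product of diagonal entries.
Diagonal entries: 8, 9, 9, 4, 9
det(g) = 8 * 9 * 9 * 4 * 9 = 23328

23328


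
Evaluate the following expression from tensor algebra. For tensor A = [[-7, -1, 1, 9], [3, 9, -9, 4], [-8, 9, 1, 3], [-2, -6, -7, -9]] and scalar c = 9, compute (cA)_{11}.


Scalar multiplication: (cA)_{ij} = c * A_{ij}.
c = 9
A_{11} = -7
(cA)_{11} = 9 * -7 = -63

-63


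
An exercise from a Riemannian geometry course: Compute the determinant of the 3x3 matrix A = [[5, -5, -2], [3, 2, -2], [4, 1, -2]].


Expanding along the first row, det(A) = a11*M_11 - a12*M_12 + a13*M_13, where M_1j is the (1,j) minor.
Minor M_11 = 2*-2 - -2*1 = -2
Minor M_12 = 3*-2 - -2*4 = 2
Minor M_13 = 3*1 - 2*4 = -5
det = 5*(-2) - -5*(2) + -2*(-5)
    = -10 - -10 + 10
    = 10

10


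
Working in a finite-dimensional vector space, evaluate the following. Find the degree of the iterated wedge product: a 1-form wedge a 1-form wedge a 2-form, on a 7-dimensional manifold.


The degree of a wedge product is the sum of the degrees of the individual forms.
Degrees: 1, 1, 2
Total degree = 1 + 1 + 2 = 4

4


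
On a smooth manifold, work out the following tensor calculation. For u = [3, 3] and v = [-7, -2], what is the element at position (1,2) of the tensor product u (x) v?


The outer product entry T_{ij} = u_i * v_j.
We need i=1, j=2.
u_1 = 3, v_2 = -2
T_{1,2} = 3 * -2 = -6

-6


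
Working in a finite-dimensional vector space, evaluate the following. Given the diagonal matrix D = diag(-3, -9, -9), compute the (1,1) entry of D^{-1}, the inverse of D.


For a diagonal matrix, the inverse has entries (D^{-1})_{ii} = 1/d_{ii}.
The diagonal entries are: d_{11} = -3, d_{22} = -9, d_{33} = -9
We need (D^{-1})_{11} = 1/d_{11} = 1/-3 = -1/3

-1/3


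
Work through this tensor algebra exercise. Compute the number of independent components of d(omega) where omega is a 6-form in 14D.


The exterior derivative of a p-form is a (p+1)-form.
Its number of independent components is C(n, p+1).
n = 14, p+1 = 7
C(14, 7) = 3432

3432


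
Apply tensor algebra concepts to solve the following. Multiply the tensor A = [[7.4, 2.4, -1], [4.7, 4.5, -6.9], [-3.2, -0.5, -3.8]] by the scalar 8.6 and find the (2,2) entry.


Scalar multiplication: (cA)_{ij} = c * A_{ij}.
c = 8.6
A_{22} = 4.5
(cA)_{22} = 8.6 * 4.5 = 38.7

38.7


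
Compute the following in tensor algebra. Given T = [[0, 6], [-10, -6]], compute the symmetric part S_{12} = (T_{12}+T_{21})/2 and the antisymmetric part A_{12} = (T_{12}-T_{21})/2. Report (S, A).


T_{12} = 6
T_{21} = -10
S_{12} = (6 + -10)/2 = -4/2 = -2
A_{12} = (6 - -10)/2 = 16/2 = 8
Check: S + A = -2 + 8 = 6 = T_{12}.

(-2, 8)


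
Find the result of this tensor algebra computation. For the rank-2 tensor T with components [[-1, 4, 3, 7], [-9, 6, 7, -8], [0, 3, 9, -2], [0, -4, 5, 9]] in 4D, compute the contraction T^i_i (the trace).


The contraction (trace) of a rank-2 tensor is the sum of its diagonal elements.
Diagonal entries: A[1,1] = -1, A[2,2] = 6, A[3,3] = 9, A[4,4] = 9
Tr(A) = -1 + 6 + 9 + 9 = 23

23


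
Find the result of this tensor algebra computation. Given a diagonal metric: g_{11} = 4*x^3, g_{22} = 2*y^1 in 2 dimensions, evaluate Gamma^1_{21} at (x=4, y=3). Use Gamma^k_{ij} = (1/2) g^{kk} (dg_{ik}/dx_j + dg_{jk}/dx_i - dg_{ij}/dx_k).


For a diagonal metric, Gamma^k_{ij} = (1/2) g^{kk} (dg_{ik}/dx_j + dg_{jk}/dx_i - dg_{ij}/dx_k).
The metric is diagonal, so g_{ab} = 0 for a != b.
At the given point: g_{11} = 256, g_{22} = 6
g^{11} = 1/256
dg_{21}/dx_1 = 0 (off-diagonal)
dg_{11}/dx_2 = dg_{11}/dx_2 = 0
dg_{21}/dx_1 = 0 (off-diagonal)
Numerator = 0 + 0 - 0 = 0
Gamma^1_{21} = 0 / (2 * 256) = 0

0


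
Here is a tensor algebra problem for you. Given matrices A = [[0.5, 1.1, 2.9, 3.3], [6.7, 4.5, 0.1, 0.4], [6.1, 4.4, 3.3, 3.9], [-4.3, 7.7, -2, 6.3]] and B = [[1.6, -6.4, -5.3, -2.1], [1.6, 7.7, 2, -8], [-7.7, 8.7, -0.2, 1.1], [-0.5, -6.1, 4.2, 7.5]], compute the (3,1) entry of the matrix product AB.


(AB)_{ij} = sum_k A_{ik} B_{kj}.
For i=3, j=1:
A_{31} * B_{11} = 6.1 * 1.6 = 9.76
A_{32} * B_{21} = 4.4 * 1.6 = 7.04
A_{33} * B_{31} = 3.3 * -7.7 = -25.41
A_{34} * B_{41} = 3.9 * -0.5 = -1.95
Sum = 9.76 + 7.04 + -25.41 + -1.95 = -10.56

-10.56


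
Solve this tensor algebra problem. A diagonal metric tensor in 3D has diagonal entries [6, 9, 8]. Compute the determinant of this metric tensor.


For a diagonal metric, the determinant is the product of diagonal entries.
Diagonal entries: 6, 9, 8
det(g) = 6 * 9 * 8 = 432

432


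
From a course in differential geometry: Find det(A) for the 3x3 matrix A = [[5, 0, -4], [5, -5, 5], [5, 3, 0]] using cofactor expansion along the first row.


Expanding along the first row, det(A) = a11*M_11 - a12*M_12 + a13*M_13, where M_1j is the (1,j) minor.
Minor M_11 = -5*0 - 5*3 = -15
Minor M_12 = 5*0 - 5*5 = -25
Minor M_13 = 5*3 - -5*5 = 40
det = 5*(-15) - 0*(-25) + -4*(40)
    = -75 - 0 + -160
    = -235

-235


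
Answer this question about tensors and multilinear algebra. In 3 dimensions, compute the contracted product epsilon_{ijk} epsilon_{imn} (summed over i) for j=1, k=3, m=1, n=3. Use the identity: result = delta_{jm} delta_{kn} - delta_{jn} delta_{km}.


Using the identity: epsilon_{ijk} epsilon_{imn} = delta_{jm} delta_{kn} - delta_{jn} delta_{km}.
delta_{11} = 1
delta_{33} = 1
delta_{13} = 0
delta_{31} = 0
Result = 1 * 1 - 0 * 0 = 1 - 0 = 1

1


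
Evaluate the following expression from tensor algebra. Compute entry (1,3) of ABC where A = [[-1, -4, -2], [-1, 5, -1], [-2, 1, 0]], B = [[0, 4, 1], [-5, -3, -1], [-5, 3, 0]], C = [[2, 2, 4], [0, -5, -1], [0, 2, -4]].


(ABC)_{13} = sum_m (AB)_{1m} C_{m3}. First compute row 1 of AB.
(AB)_{11} = -1*0 + -4*-5 + -2*-5 = 30
(AB)_{12} = -1*4 + -4*-3 + -2*3 = 2
(AB)_{13} = -1*1 + -4*-1 + -2*0 = 3
Now contract with column 3 of C:
(AB)_{11} * C_{13} = 30 * 4 = 120
(AB)_{12} * C_{23} = 2 * -1 = -2
(AB)_{13} * C_{33} = 3 * -4 = -12
(ABC)_{13} = 120 + -2 + -12 = 106

106


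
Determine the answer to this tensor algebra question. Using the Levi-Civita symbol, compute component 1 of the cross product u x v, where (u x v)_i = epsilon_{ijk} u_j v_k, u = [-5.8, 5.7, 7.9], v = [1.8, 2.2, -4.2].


(u x v)_1 = sum_{j,k} epsilon_{1jk} u_j v_k. Only permutations of (1,2,3) contribute; the two non-zero terms are:
eps_{123} u_2 v_3 = 1 * 5.7 * -4.2 = -23.94
eps_{132} u_3 v_2 = -1 * 7.9 * 2.2 = -17.38
(u x v)_1 = -41.32

-41.32


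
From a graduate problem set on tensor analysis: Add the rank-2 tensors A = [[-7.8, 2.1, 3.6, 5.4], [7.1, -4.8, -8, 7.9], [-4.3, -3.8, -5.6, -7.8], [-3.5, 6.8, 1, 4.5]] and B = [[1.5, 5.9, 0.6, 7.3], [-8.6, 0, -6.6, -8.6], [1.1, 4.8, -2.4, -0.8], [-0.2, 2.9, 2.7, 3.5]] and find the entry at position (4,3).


Tensor addition is component-wise: (A + B)_{ij} = A_{ij} + B_{ij}.
A_{43} = 1
B_{43} = 2.7
(A + B)_{43} = 1 + 2.7 = 3.7

3.7


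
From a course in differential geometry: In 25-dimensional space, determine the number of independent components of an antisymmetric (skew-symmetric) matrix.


An antisymmetric rank-2 tensor satisfies A_{ij} = -A_{ji}, so diagonal entries are zero.
The independent components are the upper-triangular entries: C(n, 2) = n(n-1)/2.
n = 25
C(25, 2) = 25 * 24 / 2 = 600 / 2 = 300

300


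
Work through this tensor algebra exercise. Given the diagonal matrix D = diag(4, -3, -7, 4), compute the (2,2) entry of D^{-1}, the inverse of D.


For a diagonal matrix, the inverse has entries (D^{-1})_{ii} = 1/d_{ii}.
The diagonal entries are: d_{11} = 4, d_{22} = -3, d_{33} = -7, d_{44} = 4
We need (D^{-1})_{22} = 1/d_{22} = 1/-3 = -1/3

-1/3


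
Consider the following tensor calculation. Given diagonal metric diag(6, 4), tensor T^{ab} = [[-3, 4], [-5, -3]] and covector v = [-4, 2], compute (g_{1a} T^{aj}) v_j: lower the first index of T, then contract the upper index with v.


Step 1: lower the first index. For a diagonal metric, g_{ia} T^{aj} = g_{ii} T^{ij} (no sum on i).
g_{11} = 6
S_1{}^1 = 6 * T^{11} = 6 * -3 = -18
S_1{}^2 = 6 * T^{12} = 6 * 4 = 24
Step 2: contract S_1{}^j with v_j.
S_1{}^1 * v_1 = -18 * -4 = 72
S_1{}^2 * v_2 = 24 * 2 = 48
Result = 72 + 48 = 120

120


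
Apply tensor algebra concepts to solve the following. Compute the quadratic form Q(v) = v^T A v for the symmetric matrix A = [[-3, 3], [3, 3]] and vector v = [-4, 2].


First compute Av:
(Av)_1 = -3*-4 + 3*2 = 18
(Av)_2 = 3*-4 + 3*2 = -6
Av = [18, -6]
Then v^T (Av) = -4*18 + 2*-6
= -72 + -12 = -84

-84


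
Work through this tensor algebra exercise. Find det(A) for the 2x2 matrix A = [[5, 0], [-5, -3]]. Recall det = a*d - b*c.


For a 2x2 matrix [[a, b], [c, d]], det = a*d - b*c.
a = 5, b = 0, c = -5, d = -3
a*d = 5 * -3 = -15
b*c = 0 * -5 = 0
det = -15 - 0 = -15

-15


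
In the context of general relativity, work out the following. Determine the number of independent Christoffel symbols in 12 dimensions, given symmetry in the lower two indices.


Christoffel symbols Gamma^k_{ij} are symmetric in i,j, so there are d * d(d+1)/2 independent symbols.
d = 12
d(d+1)/2 = 12 * 13 / 2 = 78
Total = 12 * 78 = 936

936


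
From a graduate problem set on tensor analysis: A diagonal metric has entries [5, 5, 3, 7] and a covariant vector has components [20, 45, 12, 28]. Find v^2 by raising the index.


To raise an index with a diagonal metric: v^i = v_i / g_{ii}.
For index 2: v_2 = 45, g_{22} = 5
v^2 = 45 / 5 = 9

9


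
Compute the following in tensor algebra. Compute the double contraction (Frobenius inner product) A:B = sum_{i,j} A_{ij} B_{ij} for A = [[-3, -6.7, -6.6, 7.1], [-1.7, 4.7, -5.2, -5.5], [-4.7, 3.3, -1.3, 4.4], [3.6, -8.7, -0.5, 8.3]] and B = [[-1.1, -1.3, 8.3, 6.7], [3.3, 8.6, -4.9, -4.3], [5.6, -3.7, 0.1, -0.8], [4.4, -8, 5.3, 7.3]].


A:B = sum over all i,j of A_{ij} * B_{ij}.
Row 1: -3*-1.1=3.3, -6.7*-1.3=8.71, -6.6*8.3=-54.78, 7.1*6.7=47.57 => row sum = 4.8
Row 2: -1.7*3.3=-5.61, 4.7*8.6=40.42, -5.2*-4.9=25.48, -5.5*-4.3=23.65 => row sum = 83.94
Row 3: -4.7*5.6=-26.32, 3.3*-3.7=-12.21, -1.3*0.1=-0.13, 4.4*-0.8=-3.52 => row sum = -42.18
Row 4: 3.6*4.4=15.84, -8.7*-8=69.6, -0.5*5.3=-2.65, 8.3*7.3=60.59 => row sum = 143.38
Total = 4.8 + 83.94 + -42.18 + 143.38 = 189.94

189.94


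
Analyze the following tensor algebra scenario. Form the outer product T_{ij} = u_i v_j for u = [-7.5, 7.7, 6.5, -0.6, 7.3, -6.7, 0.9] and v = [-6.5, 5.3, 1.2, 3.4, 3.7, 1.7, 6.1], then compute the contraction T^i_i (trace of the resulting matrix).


The outer product gives T_{ij} = u_i v_j.
The trace (contraction) is Tr(T) = sum_i T_{ii} = sum_i u_i v_i.
Diagonal entries:
T_{11} = u_1 * v_1 = -7.5 * -6.5 = 48.75
T_{22} = u_2 * v_2 = 7.7 * 5.3 = 40.81
T_{33} = u_3 * v_3 = 6.5 * 1.2 = 7.8
T_{44} = u_4 * v_4 = -0.6 * 3.4 = -2.04
T_{55} = u_5 * v_5 = 7.3 * 3.7 = 27.01
T_{66} = u_6 * v_6 = -6.7 * 1.7 = -11.39
T_{77} = u_7 * v_7 = 0.9 * 6.1 = 5.49
Tr(T) = 48.75 + 40.81 + 7.8 + -2.04 + 27.01 + -11.39 + 5.49 = 116.43

116.43


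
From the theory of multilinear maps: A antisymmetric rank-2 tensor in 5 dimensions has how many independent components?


A antisymmetric rank-2 tensor in d dimensions has d(d-1)/2 independent components.
d = 5
d(d-1)/2 = 5 * 4 / 2 = 20 / 2 = 10

10


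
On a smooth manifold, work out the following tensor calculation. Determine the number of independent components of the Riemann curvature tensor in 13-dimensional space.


The Riemann tensor in d dimensions has d^2(d^2 - 1)/12 independent components.
d = 13, so d^2 = 169
d^2 - 1 = 168
d^2(d^2 - 1) = 169 * 168 = 28392
Divide by 12: 28392 / 12 = 2366

2366


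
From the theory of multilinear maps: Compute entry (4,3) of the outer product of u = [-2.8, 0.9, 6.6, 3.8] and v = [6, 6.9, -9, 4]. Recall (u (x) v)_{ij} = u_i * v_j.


The outer product entry T_{ij} = u_i * v_j.
We need i=4, j=3.
u_4 = 3.8, v_3 = -9
T_{4,3} = 3.8 * -9 = -34.2

-34.2


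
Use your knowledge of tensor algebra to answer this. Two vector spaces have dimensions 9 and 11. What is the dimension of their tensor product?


The dimension of a tensor product is the product of dimensions.
dim(V) = 9, dim(W) = 11
dim(V (x) W) = 9 * 11 = 99

99


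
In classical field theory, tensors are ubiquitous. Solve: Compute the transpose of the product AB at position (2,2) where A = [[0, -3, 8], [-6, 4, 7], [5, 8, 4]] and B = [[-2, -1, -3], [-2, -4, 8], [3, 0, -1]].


(AB)^T_{ij} = (AB)_{ji} = sum_k A_{jk} B_{ki}.
For i=2, j=2 we need (AB)_{22}:
A_{21} * B_{12} = -6 * -1 = 6
A_{22} * B_{22} = 4 * -4 = -16
A_{23} * B_{32} = 7 * 0 = 0
Sum = 6 + -16 + 0 = -10

-10


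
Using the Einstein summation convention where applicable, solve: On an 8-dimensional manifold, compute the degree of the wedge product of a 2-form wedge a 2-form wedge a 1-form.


The degree of a wedge product is the sum of the degrees of the individual forms.
Degrees: 2, 2, 1
Total degree = 2 + 2 + 1 = 5

5


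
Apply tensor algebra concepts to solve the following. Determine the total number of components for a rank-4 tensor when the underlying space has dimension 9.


The number of components of a rank-r tensor in d dimensions is d^r.
Here d = 9 and r = 4.
9^4 = 6561

6561


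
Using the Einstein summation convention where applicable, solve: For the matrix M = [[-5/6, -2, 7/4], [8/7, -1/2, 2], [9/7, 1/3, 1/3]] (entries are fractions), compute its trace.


The trace is the sum of diagonal entries.
Diagonal: M[1,1] = -5/6, M[2,2] = -1/2, M[3,3] = 1/3
Tr(M) = -5/6 + -1/2 + 1/3
Computing step by step:
After adding M[1,1]: -5/6
After adding M[2,2]: -4/3
After adding M[3,3]: -1
Tr(M) = -1

-1


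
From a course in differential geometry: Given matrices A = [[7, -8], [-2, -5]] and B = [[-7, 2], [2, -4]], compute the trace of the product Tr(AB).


Tr(AB) = sum_i (AB)_{ii} where (AB)_{ii} = sum_k A_{ik} B_{ki}.
(AB)_{11} = 7*-7 + -8*2 = -65
(AB)_{22} = -2*2 + -5*-4 = 16
Tr(AB) = -65 + 16 = -49

-49


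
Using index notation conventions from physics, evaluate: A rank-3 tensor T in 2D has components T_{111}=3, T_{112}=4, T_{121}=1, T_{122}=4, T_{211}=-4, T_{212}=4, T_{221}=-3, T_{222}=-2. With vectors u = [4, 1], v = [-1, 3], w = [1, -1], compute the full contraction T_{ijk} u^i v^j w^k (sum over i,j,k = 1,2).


S = sum over i,j,k of T_{ijk} u_i v_j w_k. Expanding all 8 terms:
T_{111}*u_1*v_1*w_1 = 3*4*-1*1 = -12  (running total: -12)
T_{112}*u_1*v_1*w_2 = 4*4*-1*-1 = 16  (running total: 4)
T_{121}*u_1*v_2*w_1 = 1*4*3*1 = 12  (running total: 16)
T_{122}*u_1*v_2*w_2 = 4*4*3*-1 = -48  (running total: -32)
T_{211}*u_2*v_1*w_1 = -4*1*-1*1 = 4  (running total: -28)
T_{212}*u_2*v_1*w_2 = 4*1*-1*-1 = 4  (running total: -24)
T_{221}*u_2*v_2*w_1 = -3*1*3*1 = -9  (running total: -33)
T_{222}*u_2*v_2*w_2 = -2*1*3*-1 = 6  (running total: -27)
S = -27

-27


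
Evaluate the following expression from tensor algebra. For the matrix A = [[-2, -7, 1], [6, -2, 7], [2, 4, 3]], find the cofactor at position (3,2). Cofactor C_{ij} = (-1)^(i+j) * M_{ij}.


To find cofactor C_{32}, delete row 3 and column 2.
The resulting 2x2 submatrix is: [[-2, 1], [6, 7]]
Minor M_{32} = -2*7 - 1*6
  = -14 - 6 = -20
Sign = (-1)^(3+2) = (-1)^5 = -1
Cofactor C_{32} = -1 * -20 = 20

20


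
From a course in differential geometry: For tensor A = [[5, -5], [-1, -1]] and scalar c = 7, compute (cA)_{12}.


Scalar multiplication: (cA)_{ij} = c * A_{ij}.
c = 7
A_{12} = -5
(cA)_{12} = 7 * -5 = -35

-35


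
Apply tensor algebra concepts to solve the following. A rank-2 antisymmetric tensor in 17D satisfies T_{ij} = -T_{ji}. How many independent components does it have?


An antisymmetric rank-2 tensor satisfies A_{ij} = -A_{ji}, so diagonal entries are zero.
The independent components are the upper-triangular entries: C(n, 2) = n(n-1)/2.
n = 17
C(17, 2) = 17 * 16 / 2 = 272 / 2 = 136

136


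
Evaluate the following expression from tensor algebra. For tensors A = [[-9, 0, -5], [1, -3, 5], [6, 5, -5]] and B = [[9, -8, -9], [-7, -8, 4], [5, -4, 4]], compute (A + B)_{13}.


Tensor addition is component-wise: (A + B)_{ij} = A_{ij} + B_{ij}.
A_{13} = -5
B_{13} = -9
(A + B)_{13} = -5 + -9 = -14

-14
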